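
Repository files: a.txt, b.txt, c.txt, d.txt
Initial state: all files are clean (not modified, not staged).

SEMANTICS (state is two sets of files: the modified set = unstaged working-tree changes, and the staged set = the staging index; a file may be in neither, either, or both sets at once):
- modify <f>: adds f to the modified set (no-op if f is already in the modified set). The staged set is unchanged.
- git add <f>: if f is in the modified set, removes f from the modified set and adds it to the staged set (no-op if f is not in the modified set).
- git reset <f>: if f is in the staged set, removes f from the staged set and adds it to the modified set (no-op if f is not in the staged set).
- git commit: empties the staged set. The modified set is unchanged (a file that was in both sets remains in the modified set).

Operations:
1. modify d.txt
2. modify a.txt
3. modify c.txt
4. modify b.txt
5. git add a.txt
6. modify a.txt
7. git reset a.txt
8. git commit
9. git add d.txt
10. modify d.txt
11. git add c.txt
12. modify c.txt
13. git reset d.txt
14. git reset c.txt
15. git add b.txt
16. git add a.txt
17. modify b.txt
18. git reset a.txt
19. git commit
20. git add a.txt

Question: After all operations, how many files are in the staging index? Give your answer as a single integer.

Answer: 1

Derivation:
After op 1 (modify d.txt): modified={d.txt} staged={none}
After op 2 (modify a.txt): modified={a.txt, d.txt} staged={none}
After op 3 (modify c.txt): modified={a.txt, c.txt, d.txt} staged={none}
After op 4 (modify b.txt): modified={a.txt, b.txt, c.txt, d.txt} staged={none}
After op 5 (git add a.txt): modified={b.txt, c.txt, d.txt} staged={a.txt}
After op 6 (modify a.txt): modified={a.txt, b.txt, c.txt, d.txt} staged={a.txt}
After op 7 (git reset a.txt): modified={a.txt, b.txt, c.txt, d.txt} staged={none}
After op 8 (git commit): modified={a.txt, b.txt, c.txt, d.txt} staged={none}
After op 9 (git add d.txt): modified={a.txt, b.txt, c.txt} staged={d.txt}
After op 10 (modify d.txt): modified={a.txt, b.txt, c.txt, d.txt} staged={d.txt}
After op 11 (git add c.txt): modified={a.txt, b.txt, d.txt} staged={c.txt, d.txt}
After op 12 (modify c.txt): modified={a.txt, b.txt, c.txt, d.txt} staged={c.txt, d.txt}
After op 13 (git reset d.txt): modified={a.txt, b.txt, c.txt, d.txt} staged={c.txt}
After op 14 (git reset c.txt): modified={a.txt, b.txt, c.txt, d.txt} staged={none}
After op 15 (git add b.txt): modified={a.txt, c.txt, d.txt} staged={b.txt}
After op 16 (git add a.txt): modified={c.txt, d.txt} staged={a.txt, b.txt}
After op 17 (modify b.txt): modified={b.txt, c.txt, d.txt} staged={a.txt, b.txt}
After op 18 (git reset a.txt): modified={a.txt, b.txt, c.txt, d.txt} staged={b.txt}
After op 19 (git commit): modified={a.txt, b.txt, c.txt, d.txt} staged={none}
After op 20 (git add a.txt): modified={b.txt, c.txt, d.txt} staged={a.txt}
Final staged set: {a.txt} -> count=1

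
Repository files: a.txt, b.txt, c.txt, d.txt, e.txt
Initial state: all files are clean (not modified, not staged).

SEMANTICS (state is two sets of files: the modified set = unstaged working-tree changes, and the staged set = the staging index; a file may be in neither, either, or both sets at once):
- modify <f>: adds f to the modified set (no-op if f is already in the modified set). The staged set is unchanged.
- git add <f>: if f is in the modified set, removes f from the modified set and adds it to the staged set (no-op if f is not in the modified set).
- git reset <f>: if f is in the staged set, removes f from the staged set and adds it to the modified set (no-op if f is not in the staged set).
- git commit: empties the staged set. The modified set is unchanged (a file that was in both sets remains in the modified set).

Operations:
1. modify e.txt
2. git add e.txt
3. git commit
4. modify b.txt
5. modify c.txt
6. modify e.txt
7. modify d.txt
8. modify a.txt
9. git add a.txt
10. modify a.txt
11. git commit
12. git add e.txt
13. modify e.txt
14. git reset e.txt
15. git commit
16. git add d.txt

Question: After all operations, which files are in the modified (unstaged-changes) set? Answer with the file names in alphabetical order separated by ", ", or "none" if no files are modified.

After op 1 (modify e.txt): modified={e.txt} staged={none}
After op 2 (git add e.txt): modified={none} staged={e.txt}
After op 3 (git commit): modified={none} staged={none}
After op 4 (modify b.txt): modified={b.txt} staged={none}
After op 5 (modify c.txt): modified={b.txt, c.txt} staged={none}
After op 6 (modify e.txt): modified={b.txt, c.txt, e.txt} staged={none}
After op 7 (modify d.txt): modified={b.txt, c.txt, d.txt, e.txt} staged={none}
After op 8 (modify a.txt): modified={a.txt, b.txt, c.txt, d.txt, e.txt} staged={none}
After op 9 (git add a.txt): modified={b.txt, c.txt, d.txt, e.txt} staged={a.txt}
After op 10 (modify a.txt): modified={a.txt, b.txt, c.txt, d.txt, e.txt} staged={a.txt}
After op 11 (git commit): modified={a.txt, b.txt, c.txt, d.txt, e.txt} staged={none}
After op 12 (git add e.txt): modified={a.txt, b.txt, c.txt, d.txt} staged={e.txt}
After op 13 (modify e.txt): modified={a.txt, b.txt, c.txt, d.txt, e.txt} staged={e.txt}
After op 14 (git reset e.txt): modified={a.txt, b.txt, c.txt, d.txt, e.txt} staged={none}
After op 15 (git commit): modified={a.txt, b.txt, c.txt, d.txt, e.txt} staged={none}
After op 16 (git add d.txt): modified={a.txt, b.txt, c.txt, e.txt} staged={d.txt}

Answer: a.txt, b.txt, c.txt, e.txt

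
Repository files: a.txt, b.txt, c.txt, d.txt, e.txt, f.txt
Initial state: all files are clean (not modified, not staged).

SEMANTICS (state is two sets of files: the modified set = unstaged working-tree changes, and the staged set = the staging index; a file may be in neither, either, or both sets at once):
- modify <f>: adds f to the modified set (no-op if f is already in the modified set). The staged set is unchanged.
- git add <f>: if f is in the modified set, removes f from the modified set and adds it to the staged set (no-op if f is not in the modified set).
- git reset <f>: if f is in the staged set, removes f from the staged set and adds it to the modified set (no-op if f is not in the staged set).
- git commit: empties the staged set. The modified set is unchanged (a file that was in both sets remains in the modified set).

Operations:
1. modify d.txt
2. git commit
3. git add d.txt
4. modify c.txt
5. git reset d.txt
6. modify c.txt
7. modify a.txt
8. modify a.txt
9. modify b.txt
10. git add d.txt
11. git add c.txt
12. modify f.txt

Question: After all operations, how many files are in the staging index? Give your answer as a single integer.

After op 1 (modify d.txt): modified={d.txt} staged={none}
After op 2 (git commit): modified={d.txt} staged={none}
After op 3 (git add d.txt): modified={none} staged={d.txt}
After op 4 (modify c.txt): modified={c.txt} staged={d.txt}
After op 5 (git reset d.txt): modified={c.txt, d.txt} staged={none}
After op 6 (modify c.txt): modified={c.txt, d.txt} staged={none}
After op 7 (modify a.txt): modified={a.txt, c.txt, d.txt} staged={none}
After op 8 (modify a.txt): modified={a.txt, c.txt, d.txt} staged={none}
After op 9 (modify b.txt): modified={a.txt, b.txt, c.txt, d.txt} staged={none}
After op 10 (git add d.txt): modified={a.txt, b.txt, c.txt} staged={d.txt}
After op 11 (git add c.txt): modified={a.txt, b.txt} staged={c.txt, d.txt}
After op 12 (modify f.txt): modified={a.txt, b.txt, f.txt} staged={c.txt, d.txt}
Final staged set: {c.txt, d.txt} -> count=2

Answer: 2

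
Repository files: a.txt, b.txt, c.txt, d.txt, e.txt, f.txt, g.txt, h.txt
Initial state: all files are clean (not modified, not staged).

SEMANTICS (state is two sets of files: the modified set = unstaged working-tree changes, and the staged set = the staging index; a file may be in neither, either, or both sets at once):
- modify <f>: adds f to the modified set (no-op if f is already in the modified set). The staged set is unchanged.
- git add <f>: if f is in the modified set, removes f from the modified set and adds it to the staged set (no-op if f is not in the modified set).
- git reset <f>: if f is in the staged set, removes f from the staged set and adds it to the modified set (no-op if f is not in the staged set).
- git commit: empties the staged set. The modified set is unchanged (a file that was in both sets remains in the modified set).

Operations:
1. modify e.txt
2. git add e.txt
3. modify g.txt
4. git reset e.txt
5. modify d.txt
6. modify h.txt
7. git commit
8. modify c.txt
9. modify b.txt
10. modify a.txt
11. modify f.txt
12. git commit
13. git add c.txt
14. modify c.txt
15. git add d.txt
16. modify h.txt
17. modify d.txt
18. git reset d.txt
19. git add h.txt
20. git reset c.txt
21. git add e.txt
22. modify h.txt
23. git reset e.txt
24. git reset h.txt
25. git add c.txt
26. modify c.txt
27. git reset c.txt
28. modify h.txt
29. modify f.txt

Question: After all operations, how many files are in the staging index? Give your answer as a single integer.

After op 1 (modify e.txt): modified={e.txt} staged={none}
After op 2 (git add e.txt): modified={none} staged={e.txt}
After op 3 (modify g.txt): modified={g.txt} staged={e.txt}
After op 4 (git reset e.txt): modified={e.txt, g.txt} staged={none}
After op 5 (modify d.txt): modified={d.txt, e.txt, g.txt} staged={none}
After op 6 (modify h.txt): modified={d.txt, e.txt, g.txt, h.txt} staged={none}
After op 7 (git commit): modified={d.txt, e.txt, g.txt, h.txt} staged={none}
After op 8 (modify c.txt): modified={c.txt, d.txt, e.txt, g.txt, h.txt} staged={none}
After op 9 (modify b.txt): modified={b.txt, c.txt, d.txt, e.txt, g.txt, h.txt} staged={none}
After op 10 (modify a.txt): modified={a.txt, b.txt, c.txt, d.txt, e.txt, g.txt, h.txt} staged={none}
After op 11 (modify f.txt): modified={a.txt, b.txt, c.txt, d.txt, e.txt, f.txt, g.txt, h.txt} staged={none}
After op 12 (git commit): modified={a.txt, b.txt, c.txt, d.txt, e.txt, f.txt, g.txt, h.txt} staged={none}
After op 13 (git add c.txt): modified={a.txt, b.txt, d.txt, e.txt, f.txt, g.txt, h.txt} staged={c.txt}
After op 14 (modify c.txt): modified={a.txt, b.txt, c.txt, d.txt, e.txt, f.txt, g.txt, h.txt} staged={c.txt}
After op 15 (git add d.txt): modified={a.txt, b.txt, c.txt, e.txt, f.txt, g.txt, h.txt} staged={c.txt, d.txt}
After op 16 (modify h.txt): modified={a.txt, b.txt, c.txt, e.txt, f.txt, g.txt, h.txt} staged={c.txt, d.txt}
After op 17 (modify d.txt): modified={a.txt, b.txt, c.txt, d.txt, e.txt, f.txt, g.txt, h.txt} staged={c.txt, d.txt}
After op 18 (git reset d.txt): modified={a.txt, b.txt, c.txt, d.txt, e.txt, f.txt, g.txt, h.txt} staged={c.txt}
After op 19 (git add h.txt): modified={a.txt, b.txt, c.txt, d.txt, e.txt, f.txt, g.txt} staged={c.txt, h.txt}
After op 20 (git reset c.txt): modified={a.txt, b.txt, c.txt, d.txt, e.txt, f.txt, g.txt} staged={h.txt}
After op 21 (git add e.txt): modified={a.txt, b.txt, c.txt, d.txt, f.txt, g.txt} staged={e.txt, h.txt}
After op 22 (modify h.txt): modified={a.txt, b.txt, c.txt, d.txt, f.txt, g.txt, h.txt} staged={e.txt, h.txt}
After op 23 (git reset e.txt): modified={a.txt, b.txt, c.txt, d.txt, e.txt, f.txt, g.txt, h.txt} staged={h.txt}
After op 24 (git reset h.txt): modified={a.txt, b.txt, c.txt, d.txt, e.txt, f.txt, g.txt, h.txt} staged={none}
After op 25 (git add c.txt): modified={a.txt, b.txt, d.txt, e.txt, f.txt, g.txt, h.txt} staged={c.txt}
After op 26 (modify c.txt): modified={a.txt, b.txt, c.txt, d.txt, e.txt, f.txt, g.txt, h.txt} staged={c.txt}
After op 27 (git reset c.txt): modified={a.txt, b.txt, c.txt, d.txt, e.txt, f.txt, g.txt, h.txt} staged={none}
After op 28 (modify h.txt): modified={a.txt, b.txt, c.txt, d.txt, e.txt, f.txt, g.txt, h.txt} staged={none}
After op 29 (modify f.txt): modified={a.txt, b.txt, c.txt, d.txt, e.txt, f.txt, g.txt, h.txt} staged={none}
Final staged set: {none} -> count=0

Answer: 0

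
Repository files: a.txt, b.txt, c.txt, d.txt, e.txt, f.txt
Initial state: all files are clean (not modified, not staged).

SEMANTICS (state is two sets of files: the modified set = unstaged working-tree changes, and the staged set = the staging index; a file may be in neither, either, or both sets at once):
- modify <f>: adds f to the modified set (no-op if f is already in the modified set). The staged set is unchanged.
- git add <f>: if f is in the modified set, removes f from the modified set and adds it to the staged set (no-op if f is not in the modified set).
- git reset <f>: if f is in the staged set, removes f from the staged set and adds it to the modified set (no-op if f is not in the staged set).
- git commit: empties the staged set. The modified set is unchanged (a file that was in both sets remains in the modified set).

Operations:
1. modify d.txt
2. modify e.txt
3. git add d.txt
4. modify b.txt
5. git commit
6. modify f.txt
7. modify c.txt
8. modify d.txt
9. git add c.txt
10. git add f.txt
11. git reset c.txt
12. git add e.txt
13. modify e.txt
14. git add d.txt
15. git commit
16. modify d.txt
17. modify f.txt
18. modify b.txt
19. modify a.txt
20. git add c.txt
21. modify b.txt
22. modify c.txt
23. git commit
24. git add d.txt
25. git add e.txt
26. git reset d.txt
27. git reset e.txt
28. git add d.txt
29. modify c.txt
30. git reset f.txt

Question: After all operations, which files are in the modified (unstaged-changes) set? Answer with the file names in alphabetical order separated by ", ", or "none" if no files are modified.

After op 1 (modify d.txt): modified={d.txt} staged={none}
After op 2 (modify e.txt): modified={d.txt, e.txt} staged={none}
After op 3 (git add d.txt): modified={e.txt} staged={d.txt}
After op 4 (modify b.txt): modified={b.txt, e.txt} staged={d.txt}
After op 5 (git commit): modified={b.txt, e.txt} staged={none}
After op 6 (modify f.txt): modified={b.txt, e.txt, f.txt} staged={none}
After op 7 (modify c.txt): modified={b.txt, c.txt, e.txt, f.txt} staged={none}
After op 8 (modify d.txt): modified={b.txt, c.txt, d.txt, e.txt, f.txt} staged={none}
After op 9 (git add c.txt): modified={b.txt, d.txt, e.txt, f.txt} staged={c.txt}
After op 10 (git add f.txt): modified={b.txt, d.txt, e.txt} staged={c.txt, f.txt}
After op 11 (git reset c.txt): modified={b.txt, c.txt, d.txt, e.txt} staged={f.txt}
After op 12 (git add e.txt): modified={b.txt, c.txt, d.txt} staged={e.txt, f.txt}
After op 13 (modify e.txt): modified={b.txt, c.txt, d.txt, e.txt} staged={e.txt, f.txt}
After op 14 (git add d.txt): modified={b.txt, c.txt, e.txt} staged={d.txt, e.txt, f.txt}
After op 15 (git commit): modified={b.txt, c.txt, e.txt} staged={none}
After op 16 (modify d.txt): modified={b.txt, c.txt, d.txt, e.txt} staged={none}
After op 17 (modify f.txt): modified={b.txt, c.txt, d.txt, e.txt, f.txt} staged={none}
After op 18 (modify b.txt): modified={b.txt, c.txt, d.txt, e.txt, f.txt} staged={none}
After op 19 (modify a.txt): modified={a.txt, b.txt, c.txt, d.txt, e.txt, f.txt} staged={none}
After op 20 (git add c.txt): modified={a.txt, b.txt, d.txt, e.txt, f.txt} staged={c.txt}
After op 21 (modify b.txt): modified={a.txt, b.txt, d.txt, e.txt, f.txt} staged={c.txt}
After op 22 (modify c.txt): modified={a.txt, b.txt, c.txt, d.txt, e.txt, f.txt} staged={c.txt}
After op 23 (git commit): modified={a.txt, b.txt, c.txt, d.txt, e.txt, f.txt} staged={none}
After op 24 (git add d.txt): modified={a.txt, b.txt, c.txt, e.txt, f.txt} staged={d.txt}
After op 25 (git add e.txt): modified={a.txt, b.txt, c.txt, f.txt} staged={d.txt, e.txt}
After op 26 (git reset d.txt): modified={a.txt, b.txt, c.txt, d.txt, f.txt} staged={e.txt}
After op 27 (git reset e.txt): modified={a.txt, b.txt, c.txt, d.txt, e.txt, f.txt} staged={none}
After op 28 (git add d.txt): modified={a.txt, b.txt, c.txt, e.txt, f.txt} staged={d.txt}
After op 29 (modify c.txt): modified={a.txt, b.txt, c.txt, e.txt, f.txt} staged={d.txt}
After op 30 (git reset f.txt): modified={a.txt, b.txt, c.txt, e.txt, f.txt} staged={d.txt}

Answer: a.txt, b.txt, c.txt, e.txt, f.txt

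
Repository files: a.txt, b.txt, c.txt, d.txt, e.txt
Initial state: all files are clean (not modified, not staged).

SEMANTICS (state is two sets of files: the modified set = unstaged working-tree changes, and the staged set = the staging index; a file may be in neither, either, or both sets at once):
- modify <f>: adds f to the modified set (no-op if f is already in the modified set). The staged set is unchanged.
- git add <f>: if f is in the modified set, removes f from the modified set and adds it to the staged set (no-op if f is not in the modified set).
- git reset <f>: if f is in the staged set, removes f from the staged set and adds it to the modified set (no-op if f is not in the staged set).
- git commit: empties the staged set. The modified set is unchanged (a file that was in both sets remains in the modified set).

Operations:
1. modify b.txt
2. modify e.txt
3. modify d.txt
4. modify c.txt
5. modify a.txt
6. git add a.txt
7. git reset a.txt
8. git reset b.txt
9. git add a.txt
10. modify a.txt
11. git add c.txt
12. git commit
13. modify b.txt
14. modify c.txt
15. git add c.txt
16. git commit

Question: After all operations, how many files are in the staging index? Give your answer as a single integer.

After op 1 (modify b.txt): modified={b.txt} staged={none}
After op 2 (modify e.txt): modified={b.txt, e.txt} staged={none}
After op 3 (modify d.txt): modified={b.txt, d.txt, e.txt} staged={none}
After op 4 (modify c.txt): modified={b.txt, c.txt, d.txt, e.txt} staged={none}
After op 5 (modify a.txt): modified={a.txt, b.txt, c.txt, d.txt, e.txt} staged={none}
After op 6 (git add a.txt): modified={b.txt, c.txt, d.txt, e.txt} staged={a.txt}
After op 7 (git reset a.txt): modified={a.txt, b.txt, c.txt, d.txt, e.txt} staged={none}
After op 8 (git reset b.txt): modified={a.txt, b.txt, c.txt, d.txt, e.txt} staged={none}
After op 9 (git add a.txt): modified={b.txt, c.txt, d.txt, e.txt} staged={a.txt}
After op 10 (modify a.txt): modified={a.txt, b.txt, c.txt, d.txt, e.txt} staged={a.txt}
After op 11 (git add c.txt): modified={a.txt, b.txt, d.txt, e.txt} staged={a.txt, c.txt}
After op 12 (git commit): modified={a.txt, b.txt, d.txt, e.txt} staged={none}
After op 13 (modify b.txt): modified={a.txt, b.txt, d.txt, e.txt} staged={none}
After op 14 (modify c.txt): modified={a.txt, b.txt, c.txt, d.txt, e.txt} staged={none}
After op 15 (git add c.txt): modified={a.txt, b.txt, d.txt, e.txt} staged={c.txt}
After op 16 (git commit): modified={a.txt, b.txt, d.txt, e.txt} staged={none}
Final staged set: {none} -> count=0

Answer: 0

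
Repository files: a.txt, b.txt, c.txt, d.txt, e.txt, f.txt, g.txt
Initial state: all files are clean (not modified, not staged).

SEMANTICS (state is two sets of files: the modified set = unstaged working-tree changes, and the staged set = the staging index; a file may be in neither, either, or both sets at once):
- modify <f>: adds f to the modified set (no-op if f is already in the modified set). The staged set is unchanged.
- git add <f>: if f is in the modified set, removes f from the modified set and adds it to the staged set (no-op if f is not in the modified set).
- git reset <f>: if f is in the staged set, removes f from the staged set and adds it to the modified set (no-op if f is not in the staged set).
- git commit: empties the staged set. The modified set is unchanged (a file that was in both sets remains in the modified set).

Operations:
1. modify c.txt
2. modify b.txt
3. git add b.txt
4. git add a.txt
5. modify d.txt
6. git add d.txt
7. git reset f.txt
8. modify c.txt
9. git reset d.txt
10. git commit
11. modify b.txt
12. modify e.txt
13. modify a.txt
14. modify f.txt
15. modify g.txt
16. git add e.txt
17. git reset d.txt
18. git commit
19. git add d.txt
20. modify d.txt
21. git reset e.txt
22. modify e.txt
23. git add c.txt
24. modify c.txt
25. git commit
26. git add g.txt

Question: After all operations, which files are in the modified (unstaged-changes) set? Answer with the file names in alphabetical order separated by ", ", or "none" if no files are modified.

Answer: a.txt, b.txt, c.txt, d.txt, e.txt, f.txt

Derivation:
After op 1 (modify c.txt): modified={c.txt} staged={none}
After op 2 (modify b.txt): modified={b.txt, c.txt} staged={none}
After op 3 (git add b.txt): modified={c.txt} staged={b.txt}
After op 4 (git add a.txt): modified={c.txt} staged={b.txt}
After op 5 (modify d.txt): modified={c.txt, d.txt} staged={b.txt}
After op 6 (git add d.txt): modified={c.txt} staged={b.txt, d.txt}
After op 7 (git reset f.txt): modified={c.txt} staged={b.txt, d.txt}
After op 8 (modify c.txt): modified={c.txt} staged={b.txt, d.txt}
After op 9 (git reset d.txt): modified={c.txt, d.txt} staged={b.txt}
After op 10 (git commit): modified={c.txt, d.txt} staged={none}
After op 11 (modify b.txt): modified={b.txt, c.txt, d.txt} staged={none}
After op 12 (modify e.txt): modified={b.txt, c.txt, d.txt, e.txt} staged={none}
After op 13 (modify a.txt): modified={a.txt, b.txt, c.txt, d.txt, e.txt} staged={none}
After op 14 (modify f.txt): modified={a.txt, b.txt, c.txt, d.txt, e.txt, f.txt} staged={none}
After op 15 (modify g.txt): modified={a.txt, b.txt, c.txt, d.txt, e.txt, f.txt, g.txt} staged={none}
After op 16 (git add e.txt): modified={a.txt, b.txt, c.txt, d.txt, f.txt, g.txt} staged={e.txt}
After op 17 (git reset d.txt): modified={a.txt, b.txt, c.txt, d.txt, f.txt, g.txt} staged={e.txt}
After op 18 (git commit): modified={a.txt, b.txt, c.txt, d.txt, f.txt, g.txt} staged={none}
After op 19 (git add d.txt): modified={a.txt, b.txt, c.txt, f.txt, g.txt} staged={d.txt}
After op 20 (modify d.txt): modified={a.txt, b.txt, c.txt, d.txt, f.txt, g.txt} staged={d.txt}
After op 21 (git reset e.txt): modified={a.txt, b.txt, c.txt, d.txt, f.txt, g.txt} staged={d.txt}
After op 22 (modify e.txt): modified={a.txt, b.txt, c.txt, d.txt, e.txt, f.txt, g.txt} staged={d.txt}
After op 23 (git add c.txt): modified={a.txt, b.txt, d.txt, e.txt, f.txt, g.txt} staged={c.txt, d.txt}
After op 24 (modify c.txt): modified={a.txt, b.txt, c.txt, d.txt, e.txt, f.txt, g.txt} staged={c.txt, d.txt}
After op 25 (git commit): modified={a.txt, b.txt, c.txt, d.txt, e.txt, f.txt, g.txt} staged={none}
After op 26 (git add g.txt): modified={a.txt, b.txt, c.txt, d.txt, e.txt, f.txt} staged={g.txt}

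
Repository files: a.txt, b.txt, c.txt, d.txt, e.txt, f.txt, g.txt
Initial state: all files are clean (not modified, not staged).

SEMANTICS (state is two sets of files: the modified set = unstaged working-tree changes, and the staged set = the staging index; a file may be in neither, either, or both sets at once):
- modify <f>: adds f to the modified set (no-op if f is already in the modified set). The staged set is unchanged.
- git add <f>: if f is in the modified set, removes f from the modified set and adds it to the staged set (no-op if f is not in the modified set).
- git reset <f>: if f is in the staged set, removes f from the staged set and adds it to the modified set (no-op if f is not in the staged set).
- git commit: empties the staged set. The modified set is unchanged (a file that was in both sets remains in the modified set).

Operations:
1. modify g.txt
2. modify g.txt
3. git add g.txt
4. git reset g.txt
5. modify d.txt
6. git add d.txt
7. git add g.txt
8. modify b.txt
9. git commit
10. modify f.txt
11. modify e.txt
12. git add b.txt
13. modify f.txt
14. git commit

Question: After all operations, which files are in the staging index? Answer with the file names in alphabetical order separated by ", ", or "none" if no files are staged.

After op 1 (modify g.txt): modified={g.txt} staged={none}
After op 2 (modify g.txt): modified={g.txt} staged={none}
After op 3 (git add g.txt): modified={none} staged={g.txt}
After op 4 (git reset g.txt): modified={g.txt} staged={none}
After op 5 (modify d.txt): modified={d.txt, g.txt} staged={none}
After op 6 (git add d.txt): modified={g.txt} staged={d.txt}
After op 7 (git add g.txt): modified={none} staged={d.txt, g.txt}
After op 8 (modify b.txt): modified={b.txt} staged={d.txt, g.txt}
After op 9 (git commit): modified={b.txt} staged={none}
After op 10 (modify f.txt): modified={b.txt, f.txt} staged={none}
After op 11 (modify e.txt): modified={b.txt, e.txt, f.txt} staged={none}
After op 12 (git add b.txt): modified={e.txt, f.txt} staged={b.txt}
After op 13 (modify f.txt): modified={e.txt, f.txt} staged={b.txt}
After op 14 (git commit): modified={e.txt, f.txt} staged={none}

Answer: none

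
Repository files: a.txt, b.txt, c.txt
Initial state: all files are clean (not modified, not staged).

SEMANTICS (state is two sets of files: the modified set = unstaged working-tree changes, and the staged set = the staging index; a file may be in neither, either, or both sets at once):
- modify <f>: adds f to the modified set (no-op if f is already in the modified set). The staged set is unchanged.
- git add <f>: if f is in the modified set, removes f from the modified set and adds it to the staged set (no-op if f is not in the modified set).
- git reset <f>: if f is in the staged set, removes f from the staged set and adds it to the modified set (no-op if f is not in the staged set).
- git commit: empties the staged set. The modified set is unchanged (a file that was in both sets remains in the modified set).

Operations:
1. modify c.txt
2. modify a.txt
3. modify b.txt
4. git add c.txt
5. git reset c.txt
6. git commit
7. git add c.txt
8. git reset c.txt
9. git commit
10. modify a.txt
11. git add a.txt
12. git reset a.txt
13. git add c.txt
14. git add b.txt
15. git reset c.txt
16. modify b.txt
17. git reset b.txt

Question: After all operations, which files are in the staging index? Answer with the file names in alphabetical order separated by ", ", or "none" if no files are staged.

Answer: none

Derivation:
After op 1 (modify c.txt): modified={c.txt} staged={none}
After op 2 (modify a.txt): modified={a.txt, c.txt} staged={none}
After op 3 (modify b.txt): modified={a.txt, b.txt, c.txt} staged={none}
After op 4 (git add c.txt): modified={a.txt, b.txt} staged={c.txt}
After op 5 (git reset c.txt): modified={a.txt, b.txt, c.txt} staged={none}
After op 6 (git commit): modified={a.txt, b.txt, c.txt} staged={none}
After op 7 (git add c.txt): modified={a.txt, b.txt} staged={c.txt}
After op 8 (git reset c.txt): modified={a.txt, b.txt, c.txt} staged={none}
After op 9 (git commit): modified={a.txt, b.txt, c.txt} staged={none}
After op 10 (modify a.txt): modified={a.txt, b.txt, c.txt} staged={none}
After op 11 (git add a.txt): modified={b.txt, c.txt} staged={a.txt}
After op 12 (git reset a.txt): modified={a.txt, b.txt, c.txt} staged={none}
After op 13 (git add c.txt): modified={a.txt, b.txt} staged={c.txt}
After op 14 (git add b.txt): modified={a.txt} staged={b.txt, c.txt}
After op 15 (git reset c.txt): modified={a.txt, c.txt} staged={b.txt}
After op 16 (modify b.txt): modified={a.txt, b.txt, c.txt} staged={b.txt}
After op 17 (git reset b.txt): modified={a.txt, b.txt, c.txt} staged={none}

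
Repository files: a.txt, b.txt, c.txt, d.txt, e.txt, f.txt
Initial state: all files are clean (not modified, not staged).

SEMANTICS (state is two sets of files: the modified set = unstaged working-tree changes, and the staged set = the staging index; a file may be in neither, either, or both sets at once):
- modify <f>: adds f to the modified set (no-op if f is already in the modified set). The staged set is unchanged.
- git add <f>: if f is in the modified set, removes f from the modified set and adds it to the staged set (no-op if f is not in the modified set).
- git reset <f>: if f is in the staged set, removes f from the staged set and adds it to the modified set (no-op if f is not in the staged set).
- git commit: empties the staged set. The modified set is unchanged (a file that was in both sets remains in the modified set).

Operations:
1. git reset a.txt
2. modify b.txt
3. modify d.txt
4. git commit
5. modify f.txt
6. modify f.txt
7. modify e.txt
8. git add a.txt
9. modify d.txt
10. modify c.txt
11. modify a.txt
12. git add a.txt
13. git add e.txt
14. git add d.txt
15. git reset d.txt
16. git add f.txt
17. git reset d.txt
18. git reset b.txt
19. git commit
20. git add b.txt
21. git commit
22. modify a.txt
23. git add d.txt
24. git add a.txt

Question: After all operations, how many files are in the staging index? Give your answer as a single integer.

After op 1 (git reset a.txt): modified={none} staged={none}
After op 2 (modify b.txt): modified={b.txt} staged={none}
After op 3 (modify d.txt): modified={b.txt, d.txt} staged={none}
After op 4 (git commit): modified={b.txt, d.txt} staged={none}
After op 5 (modify f.txt): modified={b.txt, d.txt, f.txt} staged={none}
After op 6 (modify f.txt): modified={b.txt, d.txt, f.txt} staged={none}
After op 7 (modify e.txt): modified={b.txt, d.txt, e.txt, f.txt} staged={none}
After op 8 (git add a.txt): modified={b.txt, d.txt, e.txt, f.txt} staged={none}
After op 9 (modify d.txt): modified={b.txt, d.txt, e.txt, f.txt} staged={none}
After op 10 (modify c.txt): modified={b.txt, c.txt, d.txt, e.txt, f.txt} staged={none}
After op 11 (modify a.txt): modified={a.txt, b.txt, c.txt, d.txt, e.txt, f.txt} staged={none}
After op 12 (git add a.txt): modified={b.txt, c.txt, d.txt, e.txt, f.txt} staged={a.txt}
After op 13 (git add e.txt): modified={b.txt, c.txt, d.txt, f.txt} staged={a.txt, e.txt}
After op 14 (git add d.txt): modified={b.txt, c.txt, f.txt} staged={a.txt, d.txt, e.txt}
After op 15 (git reset d.txt): modified={b.txt, c.txt, d.txt, f.txt} staged={a.txt, e.txt}
After op 16 (git add f.txt): modified={b.txt, c.txt, d.txt} staged={a.txt, e.txt, f.txt}
After op 17 (git reset d.txt): modified={b.txt, c.txt, d.txt} staged={a.txt, e.txt, f.txt}
After op 18 (git reset b.txt): modified={b.txt, c.txt, d.txt} staged={a.txt, e.txt, f.txt}
After op 19 (git commit): modified={b.txt, c.txt, d.txt} staged={none}
After op 20 (git add b.txt): modified={c.txt, d.txt} staged={b.txt}
After op 21 (git commit): modified={c.txt, d.txt} staged={none}
After op 22 (modify a.txt): modified={a.txt, c.txt, d.txt} staged={none}
After op 23 (git add d.txt): modified={a.txt, c.txt} staged={d.txt}
After op 24 (git add a.txt): modified={c.txt} staged={a.txt, d.txt}
Final staged set: {a.txt, d.txt} -> count=2

Answer: 2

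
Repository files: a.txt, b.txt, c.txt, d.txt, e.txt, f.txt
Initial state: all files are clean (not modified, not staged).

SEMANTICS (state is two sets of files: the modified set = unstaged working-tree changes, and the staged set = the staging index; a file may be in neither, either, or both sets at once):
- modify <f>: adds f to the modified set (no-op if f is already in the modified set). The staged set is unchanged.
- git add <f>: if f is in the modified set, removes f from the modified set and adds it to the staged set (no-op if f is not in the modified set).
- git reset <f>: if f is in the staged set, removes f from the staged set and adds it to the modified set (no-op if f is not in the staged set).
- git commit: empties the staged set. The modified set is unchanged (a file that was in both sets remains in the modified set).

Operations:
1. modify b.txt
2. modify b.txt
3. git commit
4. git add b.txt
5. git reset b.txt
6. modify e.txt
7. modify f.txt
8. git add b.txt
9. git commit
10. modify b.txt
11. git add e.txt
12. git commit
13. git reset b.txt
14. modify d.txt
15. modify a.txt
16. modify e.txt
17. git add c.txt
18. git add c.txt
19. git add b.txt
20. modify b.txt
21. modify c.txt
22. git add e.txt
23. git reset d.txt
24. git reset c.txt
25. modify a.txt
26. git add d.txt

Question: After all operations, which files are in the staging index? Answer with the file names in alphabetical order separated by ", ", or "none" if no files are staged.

After op 1 (modify b.txt): modified={b.txt} staged={none}
After op 2 (modify b.txt): modified={b.txt} staged={none}
After op 3 (git commit): modified={b.txt} staged={none}
After op 4 (git add b.txt): modified={none} staged={b.txt}
After op 5 (git reset b.txt): modified={b.txt} staged={none}
After op 6 (modify e.txt): modified={b.txt, e.txt} staged={none}
After op 7 (modify f.txt): modified={b.txt, e.txt, f.txt} staged={none}
After op 8 (git add b.txt): modified={e.txt, f.txt} staged={b.txt}
After op 9 (git commit): modified={e.txt, f.txt} staged={none}
After op 10 (modify b.txt): modified={b.txt, e.txt, f.txt} staged={none}
After op 11 (git add e.txt): modified={b.txt, f.txt} staged={e.txt}
After op 12 (git commit): modified={b.txt, f.txt} staged={none}
After op 13 (git reset b.txt): modified={b.txt, f.txt} staged={none}
After op 14 (modify d.txt): modified={b.txt, d.txt, f.txt} staged={none}
After op 15 (modify a.txt): modified={a.txt, b.txt, d.txt, f.txt} staged={none}
After op 16 (modify e.txt): modified={a.txt, b.txt, d.txt, e.txt, f.txt} staged={none}
After op 17 (git add c.txt): modified={a.txt, b.txt, d.txt, e.txt, f.txt} staged={none}
After op 18 (git add c.txt): modified={a.txt, b.txt, d.txt, e.txt, f.txt} staged={none}
After op 19 (git add b.txt): modified={a.txt, d.txt, e.txt, f.txt} staged={b.txt}
After op 20 (modify b.txt): modified={a.txt, b.txt, d.txt, e.txt, f.txt} staged={b.txt}
After op 21 (modify c.txt): modified={a.txt, b.txt, c.txt, d.txt, e.txt, f.txt} staged={b.txt}
After op 22 (git add e.txt): modified={a.txt, b.txt, c.txt, d.txt, f.txt} staged={b.txt, e.txt}
After op 23 (git reset d.txt): modified={a.txt, b.txt, c.txt, d.txt, f.txt} staged={b.txt, e.txt}
After op 24 (git reset c.txt): modified={a.txt, b.txt, c.txt, d.txt, f.txt} staged={b.txt, e.txt}
After op 25 (modify a.txt): modified={a.txt, b.txt, c.txt, d.txt, f.txt} staged={b.txt, e.txt}
After op 26 (git add d.txt): modified={a.txt, b.txt, c.txt, f.txt} staged={b.txt, d.txt, e.txt}

Answer: b.txt, d.txt, e.txt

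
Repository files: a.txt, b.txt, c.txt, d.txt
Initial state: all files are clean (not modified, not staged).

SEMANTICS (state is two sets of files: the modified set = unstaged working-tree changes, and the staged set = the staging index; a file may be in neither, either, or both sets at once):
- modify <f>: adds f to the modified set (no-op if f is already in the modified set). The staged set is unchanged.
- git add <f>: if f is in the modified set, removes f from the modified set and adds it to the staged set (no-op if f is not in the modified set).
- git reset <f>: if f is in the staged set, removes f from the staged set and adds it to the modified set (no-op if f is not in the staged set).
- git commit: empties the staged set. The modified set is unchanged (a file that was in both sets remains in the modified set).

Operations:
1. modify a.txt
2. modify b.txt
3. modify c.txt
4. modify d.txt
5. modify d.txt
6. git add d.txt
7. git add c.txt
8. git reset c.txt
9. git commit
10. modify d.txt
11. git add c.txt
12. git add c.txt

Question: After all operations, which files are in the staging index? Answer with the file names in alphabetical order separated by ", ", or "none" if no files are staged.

Answer: c.txt

Derivation:
After op 1 (modify a.txt): modified={a.txt} staged={none}
After op 2 (modify b.txt): modified={a.txt, b.txt} staged={none}
After op 3 (modify c.txt): modified={a.txt, b.txt, c.txt} staged={none}
After op 4 (modify d.txt): modified={a.txt, b.txt, c.txt, d.txt} staged={none}
After op 5 (modify d.txt): modified={a.txt, b.txt, c.txt, d.txt} staged={none}
After op 6 (git add d.txt): modified={a.txt, b.txt, c.txt} staged={d.txt}
After op 7 (git add c.txt): modified={a.txt, b.txt} staged={c.txt, d.txt}
After op 8 (git reset c.txt): modified={a.txt, b.txt, c.txt} staged={d.txt}
After op 9 (git commit): modified={a.txt, b.txt, c.txt} staged={none}
After op 10 (modify d.txt): modified={a.txt, b.txt, c.txt, d.txt} staged={none}
After op 11 (git add c.txt): modified={a.txt, b.txt, d.txt} staged={c.txt}
After op 12 (git add c.txt): modified={a.txt, b.txt, d.txt} staged={c.txt}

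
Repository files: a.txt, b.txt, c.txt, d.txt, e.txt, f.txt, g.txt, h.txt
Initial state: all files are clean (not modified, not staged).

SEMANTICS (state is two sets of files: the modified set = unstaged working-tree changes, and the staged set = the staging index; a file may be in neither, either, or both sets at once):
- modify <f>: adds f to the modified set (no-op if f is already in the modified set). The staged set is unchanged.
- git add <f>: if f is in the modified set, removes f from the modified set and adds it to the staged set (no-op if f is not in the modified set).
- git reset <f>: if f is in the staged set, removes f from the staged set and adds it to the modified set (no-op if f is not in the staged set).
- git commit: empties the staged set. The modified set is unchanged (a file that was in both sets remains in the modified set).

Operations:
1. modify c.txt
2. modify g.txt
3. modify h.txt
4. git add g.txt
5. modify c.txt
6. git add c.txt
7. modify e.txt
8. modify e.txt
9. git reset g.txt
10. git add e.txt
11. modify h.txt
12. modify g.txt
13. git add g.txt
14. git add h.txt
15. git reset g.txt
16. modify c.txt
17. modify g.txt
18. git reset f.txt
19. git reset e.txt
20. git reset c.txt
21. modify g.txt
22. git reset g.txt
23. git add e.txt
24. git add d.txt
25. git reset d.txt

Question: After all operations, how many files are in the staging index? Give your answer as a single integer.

Answer: 2

Derivation:
After op 1 (modify c.txt): modified={c.txt} staged={none}
After op 2 (modify g.txt): modified={c.txt, g.txt} staged={none}
After op 3 (modify h.txt): modified={c.txt, g.txt, h.txt} staged={none}
After op 4 (git add g.txt): modified={c.txt, h.txt} staged={g.txt}
After op 5 (modify c.txt): modified={c.txt, h.txt} staged={g.txt}
After op 6 (git add c.txt): modified={h.txt} staged={c.txt, g.txt}
After op 7 (modify e.txt): modified={e.txt, h.txt} staged={c.txt, g.txt}
After op 8 (modify e.txt): modified={e.txt, h.txt} staged={c.txt, g.txt}
After op 9 (git reset g.txt): modified={e.txt, g.txt, h.txt} staged={c.txt}
After op 10 (git add e.txt): modified={g.txt, h.txt} staged={c.txt, e.txt}
After op 11 (modify h.txt): modified={g.txt, h.txt} staged={c.txt, e.txt}
After op 12 (modify g.txt): modified={g.txt, h.txt} staged={c.txt, e.txt}
After op 13 (git add g.txt): modified={h.txt} staged={c.txt, e.txt, g.txt}
After op 14 (git add h.txt): modified={none} staged={c.txt, e.txt, g.txt, h.txt}
After op 15 (git reset g.txt): modified={g.txt} staged={c.txt, e.txt, h.txt}
After op 16 (modify c.txt): modified={c.txt, g.txt} staged={c.txt, e.txt, h.txt}
After op 17 (modify g.txt): modified={c.txt, g.txt} staged={c.txt, e.txt, h.txt}
After op 18 (git reset f.txt): modified={c.txt, g.txt} staged={c.txt, e.txt, h.txt}
After op 19 (git reset e.txt): modified={c.txt, e.txt, g.txt} staged={c.txt, h.txt}
After op 20 (git reset c.txt): modified={c.txt, e.txt, g.txt} staged={h.txt}
After op 21 (modify g.txt): modified={c.txt, e.txt, g.txt} staged={h.txt}
After op 22 (git reset g.txt): modified={c.txt, e.txt, g.txt} staged={h.txt}
After op 23 (git add e.txt): modified={c.txt, g.txt} staged={e.txt, h.txt}
After op 24 (git add d.txt): modified={c.txt, g.txt} staged={e.txt, h.txt}
After op 25 (git reset d.txt): modified={c.txt, g.txt} staged={e.txt, h.txt}
Final staged set: {e.txt, h.txt} -> count=2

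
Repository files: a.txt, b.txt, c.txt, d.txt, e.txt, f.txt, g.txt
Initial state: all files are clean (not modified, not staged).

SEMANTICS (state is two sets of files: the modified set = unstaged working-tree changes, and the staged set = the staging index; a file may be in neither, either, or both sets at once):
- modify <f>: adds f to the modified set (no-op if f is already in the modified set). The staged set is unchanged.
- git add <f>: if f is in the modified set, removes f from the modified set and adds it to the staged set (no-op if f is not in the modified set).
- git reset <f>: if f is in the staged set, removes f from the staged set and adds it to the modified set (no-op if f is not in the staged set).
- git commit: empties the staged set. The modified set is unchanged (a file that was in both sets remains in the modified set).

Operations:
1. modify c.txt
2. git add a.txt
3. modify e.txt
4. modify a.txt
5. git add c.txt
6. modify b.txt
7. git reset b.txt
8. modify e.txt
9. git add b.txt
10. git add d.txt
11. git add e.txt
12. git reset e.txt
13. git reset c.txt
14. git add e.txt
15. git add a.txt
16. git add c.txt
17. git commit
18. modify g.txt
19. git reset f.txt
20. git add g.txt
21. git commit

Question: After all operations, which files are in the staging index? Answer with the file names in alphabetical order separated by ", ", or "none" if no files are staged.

Answer: none

Derivation:
After op 1 (modify c.txt): modified={c.txt} staged={none}
After op 2 (git add a.txt): modified={c.txt} staged={none}
After op 3 (modify e.txt): modified={c.txt, e.txt} staged={none}
After op 4 (modify a.txt): modified={a.txt, c.txt, e.txt} staged={none}
After op 5 (git add c.txt): modified={a.txt, e.txt} staged={c.txt}
After op 6 (modify b.txt): modified={a.txt, b.txt, e.txt} staged={c.txt}
After op 7 (git reset b.txt): modified={a.txt, b.txt, e.txt} staged={c.txt}
After op 8 (modify e.txt): modified={a.txt, b.txt, e.txt} staged={c.txt}
After op 9 (git add b.txt): modified={a.txt, e.txt} staged={b.txt, c.txt}
After op 10 (git add d.txt): modified={a.txt, e.txt} staged={b.txt, c.txt}
After op 11 (git add e.txt): modified={a.txt} staged={b.txt, c.txt, e.txt}
After op 12 (git reset e.txt): modified={a.txt, e.txt} staged={b.txt, c.txt}
After op 13 (git reset c.txt): modified={a.txt, c.txt, e.txt} staged={b.txt}
After op 14 (git add e.txt): modified={a.txt, c.txt} staged={b.txt, e.txt}
After op 15 (git add a.txt): modified={c.txt} staged={a.txt, b.txt, e.txt}
After op 16 (git add c.txt): modified={none} staged={a.txt, b.txt, c.txt, e.txt}
After op 17 (git commit): modified={none} staged={none}
After op 18 (modify g.txt): modified={g.txt} staged={none}
After op 19 (git reset f.txt): modified={g.txt} staged={none}
After op 20 (git add g.txt): modified={none} staged={g.txt}
After op 21 (git commit): modified={none} staged={none}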